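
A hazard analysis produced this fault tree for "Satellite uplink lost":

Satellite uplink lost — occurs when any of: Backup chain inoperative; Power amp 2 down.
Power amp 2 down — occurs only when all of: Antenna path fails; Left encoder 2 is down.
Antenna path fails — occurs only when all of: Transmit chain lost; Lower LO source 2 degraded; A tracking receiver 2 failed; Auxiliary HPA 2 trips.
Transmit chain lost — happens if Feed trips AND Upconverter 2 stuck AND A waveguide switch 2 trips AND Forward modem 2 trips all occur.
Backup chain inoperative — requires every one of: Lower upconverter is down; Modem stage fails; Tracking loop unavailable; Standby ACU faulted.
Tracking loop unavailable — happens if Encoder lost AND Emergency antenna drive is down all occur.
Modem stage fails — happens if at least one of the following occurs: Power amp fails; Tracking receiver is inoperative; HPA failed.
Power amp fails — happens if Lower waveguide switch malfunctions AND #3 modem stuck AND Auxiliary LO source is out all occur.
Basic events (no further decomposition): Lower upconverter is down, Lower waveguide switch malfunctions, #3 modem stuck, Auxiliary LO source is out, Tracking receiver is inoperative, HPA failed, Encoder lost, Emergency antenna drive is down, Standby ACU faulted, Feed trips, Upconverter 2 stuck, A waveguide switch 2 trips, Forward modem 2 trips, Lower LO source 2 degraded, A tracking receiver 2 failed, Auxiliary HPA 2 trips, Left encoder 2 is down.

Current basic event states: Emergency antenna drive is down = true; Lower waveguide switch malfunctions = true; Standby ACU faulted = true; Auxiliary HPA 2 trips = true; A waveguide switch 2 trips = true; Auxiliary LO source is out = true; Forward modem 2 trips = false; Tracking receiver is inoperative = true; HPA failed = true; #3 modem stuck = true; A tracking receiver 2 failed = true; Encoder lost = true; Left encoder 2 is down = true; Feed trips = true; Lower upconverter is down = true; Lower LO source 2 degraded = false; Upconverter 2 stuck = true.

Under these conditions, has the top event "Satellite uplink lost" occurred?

Power amp fails [AND]: Lower waveguide switch malfunctions=occurs, #3 modem stuck=occurs, Auxiliary LO source is out=occurs → all inputs occur → occurs.
Modem stage fails [OR]: Power amp fails=occurs, Tracking receiver is inoperative=occurs, HPA failed=occurs → at least one input occurs → occurs.
Tracking loop unavailable [AND]: Encoder lost=occurs, Emergency antenna drive is down=occurs → all inputs occur → occurs.
Backup chain inoperative [AND]: Lower upconverter is down=occurs, Modem stage fails=occurs, Tracking loop unavailable=occurs, Standby ACU faulted=occurs → all inputs occur → occurs.
Transmit chain lost [AND]: Feed trips=occurs, Upconverter 2 stuck=occurs, A waveguide switch 2 trips=occurs, Forward modem 2 trips=not → not all inputs occur → does not occur.
Antenna path fails [AND]: Transmit chain lost=not, Lower LO source 2 degraded=not, A tracking receiver 2 failed=occurs, Auxiliary HPA 2 trips=occurs → not all inputs occur → does not occur.
Power amp 2 down [AND]: Antenna path fails=not, Left encoder 2 is down=occurs → not all inputs occur → does not occur.
Satellite uplink lost [OR]: Backup chain inoperative=occurs, Power amp 2 down=not → at least one input occurs → occurs.

Yes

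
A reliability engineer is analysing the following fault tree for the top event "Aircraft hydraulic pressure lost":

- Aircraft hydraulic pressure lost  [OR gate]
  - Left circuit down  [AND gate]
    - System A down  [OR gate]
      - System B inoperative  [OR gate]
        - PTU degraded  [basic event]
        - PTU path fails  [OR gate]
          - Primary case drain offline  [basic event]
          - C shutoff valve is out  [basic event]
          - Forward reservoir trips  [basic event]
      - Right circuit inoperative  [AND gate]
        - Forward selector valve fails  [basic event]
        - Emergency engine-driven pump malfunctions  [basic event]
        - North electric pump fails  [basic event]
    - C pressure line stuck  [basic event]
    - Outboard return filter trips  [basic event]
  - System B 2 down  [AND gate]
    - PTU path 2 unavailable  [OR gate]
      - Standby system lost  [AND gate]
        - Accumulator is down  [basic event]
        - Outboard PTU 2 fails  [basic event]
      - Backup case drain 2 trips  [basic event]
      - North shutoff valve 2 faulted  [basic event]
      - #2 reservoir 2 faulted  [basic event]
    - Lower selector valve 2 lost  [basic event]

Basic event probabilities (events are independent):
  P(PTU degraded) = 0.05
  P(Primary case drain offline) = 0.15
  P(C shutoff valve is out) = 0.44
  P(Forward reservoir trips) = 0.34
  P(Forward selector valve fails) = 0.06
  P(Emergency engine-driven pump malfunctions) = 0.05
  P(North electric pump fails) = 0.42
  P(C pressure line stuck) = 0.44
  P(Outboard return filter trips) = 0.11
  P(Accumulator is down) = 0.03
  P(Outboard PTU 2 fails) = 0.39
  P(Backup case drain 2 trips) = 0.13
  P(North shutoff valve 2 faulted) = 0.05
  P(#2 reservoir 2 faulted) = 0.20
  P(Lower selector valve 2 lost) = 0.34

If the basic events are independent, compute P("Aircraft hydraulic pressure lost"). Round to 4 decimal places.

P(PTU path fails) [OR] = 1 − (1−0.15) × (1−0.44) × (1−0.34) = 0.685840
P(System B inoperative) [OR] = 1 − (1−0.05) × (1−0.685840) = 0.701548
P(Right circuit inoperative) [AND] = 0.06 × 0.05 × 0.42 = 0.001260
P(System A down) [OR] = 1 − (1−0.701548) × (1−0.001260) = 0.701924
P(Left circuit down) [AND] = 0.701924 × 0.44 × 0.11 = 0.033973
P(Standby system lost) [AND] = 0.03 × 0.39 = 0.011700
P(PTU path 2 unavailable) [OR] = 1 − (1−0.011700) × (1−0.13) × (1−0.05) × (1−0.20) = 0.346536
P(System B 2 down) [AND] = 0.346536 × 0.34 = 0.117822
P(Aircraft hydraulic pressure lost) [OR] = 1 − (1−0.033973) × (1−0.117822) = 0.147792
Rounded to 4 decimal places: P(Aircraft hydraulic pressure lost) ≈ 0.1478.

0.1478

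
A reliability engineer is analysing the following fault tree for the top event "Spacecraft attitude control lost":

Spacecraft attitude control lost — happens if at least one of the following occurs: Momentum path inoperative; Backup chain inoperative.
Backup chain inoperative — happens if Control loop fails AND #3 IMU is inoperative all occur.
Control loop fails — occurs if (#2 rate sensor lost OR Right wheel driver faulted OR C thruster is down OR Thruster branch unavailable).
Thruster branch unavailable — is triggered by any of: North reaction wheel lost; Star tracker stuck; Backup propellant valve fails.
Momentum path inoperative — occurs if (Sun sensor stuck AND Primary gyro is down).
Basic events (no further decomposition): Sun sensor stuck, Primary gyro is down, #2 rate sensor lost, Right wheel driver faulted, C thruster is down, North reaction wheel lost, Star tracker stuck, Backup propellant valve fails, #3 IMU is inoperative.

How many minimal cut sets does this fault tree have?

7

Momentum path inoperative [AND]: one cut set from each child combined → 1 × 1 = 1 cut set(s).
Thruster branch unavailable [OR]: union of children's cut sets → 3 cut set(s).
Control loop fails [OR]: union of children's cut sets → 6 cut set(s).
Backup chain inoperative [AND]: one cut set from each child combined → 6 × 1 = 6 cut set(s).
Spacecraft attitude control lost [OR]: union of children's cut sets → 7 cut set(s).
Minimal cut sets: {Primary gyro is down, Sun sensor stuck}; {#2 rate sensor lost, #3 IMU is inoperative}; {#3 IMU is inoperative, Right wheel driver faulted}; {#3 IMU is inoperative, C thruster is down}; {#3 IMU is inoperative, North reaction wheel lost}; {#3 IMU is inoperative, Star tracker stuck}; {#3 IMU is inoperative, Backup propellant valve fails}.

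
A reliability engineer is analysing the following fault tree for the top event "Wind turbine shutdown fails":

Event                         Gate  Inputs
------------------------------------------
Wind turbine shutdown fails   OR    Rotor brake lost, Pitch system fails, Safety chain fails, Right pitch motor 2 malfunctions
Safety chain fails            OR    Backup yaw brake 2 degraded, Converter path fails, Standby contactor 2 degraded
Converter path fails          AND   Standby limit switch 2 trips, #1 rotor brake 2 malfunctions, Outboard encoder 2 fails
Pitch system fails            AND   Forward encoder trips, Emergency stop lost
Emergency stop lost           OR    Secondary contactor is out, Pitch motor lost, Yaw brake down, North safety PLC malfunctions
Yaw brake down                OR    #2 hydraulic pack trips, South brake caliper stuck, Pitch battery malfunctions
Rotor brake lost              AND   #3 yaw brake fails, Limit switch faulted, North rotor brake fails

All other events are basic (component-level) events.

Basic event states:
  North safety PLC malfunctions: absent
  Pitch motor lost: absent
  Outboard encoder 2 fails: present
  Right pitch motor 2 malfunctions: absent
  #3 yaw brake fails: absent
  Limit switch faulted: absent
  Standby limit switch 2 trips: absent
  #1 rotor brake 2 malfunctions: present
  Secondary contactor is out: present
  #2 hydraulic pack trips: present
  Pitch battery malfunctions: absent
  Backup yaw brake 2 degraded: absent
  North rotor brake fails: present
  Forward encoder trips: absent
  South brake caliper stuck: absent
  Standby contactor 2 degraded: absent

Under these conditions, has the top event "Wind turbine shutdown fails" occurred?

No

Rotor brake lost [AND]: #3 yaw brake fails=not, Limit switch faulted=not, North rotor brake fails=occurs → not all inputs occur → does not occur.
Yaw brake down [OR]: #2 hydraulic pack trips=occurs, South brake caliper stuck=not, Pitch battery malfunctions=not → at least one input occurs → occurs.
Emergency stop lost [OR]: Secondary contactor is out=occurs, Pitch motor lost=not, Yaw brake down=occurs, North safety PLC malfunctions=not → at least one input occurs → occurs.
Pitch system fails [AND]: Forward encoder trips=not, Emergency stop lost=occurs → not all inputs occur → does not occur.
Converter path fails [AND]: Standby limit switch 2 trips=not, #1 rotor brake 2 malfunctions=occurs, Outboard encoder 2 fails=occurs → not all inputs occur → does not occur.
Safety chain fails [OR]: Backup yaw brake 2 degraded=not, Converter path fails=not, Standby contactor 2 degraded=not → no input occurs → does not occur.
Wind turbine shutdown fails [OR]: Rotor brake lost=not, Pitch system fails=not, Safety chain fails=not, Right pitch motor 2 malfunctions=not → no input occurs → does not occur.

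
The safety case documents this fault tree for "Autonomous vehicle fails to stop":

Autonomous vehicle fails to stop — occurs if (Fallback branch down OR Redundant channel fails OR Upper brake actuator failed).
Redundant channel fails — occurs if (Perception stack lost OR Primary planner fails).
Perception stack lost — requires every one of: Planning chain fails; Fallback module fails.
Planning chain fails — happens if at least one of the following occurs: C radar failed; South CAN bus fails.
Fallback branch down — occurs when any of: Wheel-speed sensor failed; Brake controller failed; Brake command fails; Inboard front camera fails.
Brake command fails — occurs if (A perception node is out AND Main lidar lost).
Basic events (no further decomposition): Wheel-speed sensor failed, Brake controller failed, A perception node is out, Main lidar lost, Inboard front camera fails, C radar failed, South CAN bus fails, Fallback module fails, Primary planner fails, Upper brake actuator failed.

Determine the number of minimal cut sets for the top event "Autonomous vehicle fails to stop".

Brake command fails [AND]: one cut set from each child combined → 1 × 1 = 1 cut set(s).
Fallback branch down [OR]: union of children's cut sets → 4 cut set(s).
Planning chain fails [OR]: union of children's cut sets → 2 cut set(s).
Perception stack lost [AND]: one cut set from each child combined → 2 × 1 = 2 cut set(s).
Redundant channel fails [OR]: union of children's cut sets → 3 cut set(s).
Autonomous vehicle fails to stop [OR]: union of children's cut sets → 8 cut set(s).
Minimal cut sets: {Wheel-speed sensor failed}; {Brake controller failed}; {A perception node is out, Main lidar lost}; {Inboard front camera fails}; {C radar failed, Fallback module fails}; {Fallback module fails, South CAN bus fails}; {Primary planner fails}; {Upper brake actuator failed}.

8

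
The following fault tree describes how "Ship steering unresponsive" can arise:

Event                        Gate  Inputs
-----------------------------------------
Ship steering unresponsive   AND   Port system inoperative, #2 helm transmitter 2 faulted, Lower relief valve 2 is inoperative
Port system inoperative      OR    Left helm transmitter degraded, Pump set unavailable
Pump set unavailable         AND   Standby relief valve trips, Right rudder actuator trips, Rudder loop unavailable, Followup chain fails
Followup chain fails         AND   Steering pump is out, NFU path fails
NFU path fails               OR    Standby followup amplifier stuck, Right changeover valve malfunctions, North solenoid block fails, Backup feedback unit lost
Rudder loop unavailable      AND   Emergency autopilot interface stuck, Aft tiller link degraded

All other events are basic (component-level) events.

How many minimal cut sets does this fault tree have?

5

Rudder loop unavailable [AND]: one cut set from each child combined → 1 × 1 = 1 cut set(s).
NFU path fails [OR]: union of children's cut sets → 4 cut set(s).
Followup chain fails [AND]: one cut set from each child combined → 1 × 4 = 4 cut set(s).
Pump set unavailable [AND]: one cut set from each child combined → 1 × 1 × 1 × 4 = 4 cut set(s).
Port system inoperative [OR]: union of children's cut sets → 5 cut set(s).
Ship steering unresponsive [AND]: one cut set from each child combined → 5 × 1 × 1 = 5 cut set(s).
Minimal cut sets: {#2 helm transmitter 2 faulted, Left helm transmitter degraded, Lower relief valve 2 is inoperative}; {#2 helm transmitter 2 faulted, Aft tiller link degraded, Emergency autopilot interface stuck, Lower relief valve 2 is inoperative, Right rudder actuator trips, Standby followup amplifier stuck, Standby relief valve trips, Steering pump is out}; {#2 helm transmitter 2 faulted, Aft tiller link degraded, Emergency autopilot interface stuck, Lower relief valve 2 is inoperative, Right changeover valve malfunctions, Right rudder actuator trips, Standby relief valve trips, Steering pump is out}; {#2 helm transmitter 2 faulted, Aft tiller link degraded, Emergency autopilot interface stuck, Lower relief valve 2 is inoperative, North solenoid block fails, Right rudder actuator trips, Standby relief valve trips, Steering pump is out}; {#2 helm transmitter 2 faulted, Aft tiller link degraded, Backup feedback unit lost, Emergency autopilot interface stuck, Lower relief valve 2 is inoperative, Right rudder actuator trips, Standby relief valve trips, Steering pump is out}.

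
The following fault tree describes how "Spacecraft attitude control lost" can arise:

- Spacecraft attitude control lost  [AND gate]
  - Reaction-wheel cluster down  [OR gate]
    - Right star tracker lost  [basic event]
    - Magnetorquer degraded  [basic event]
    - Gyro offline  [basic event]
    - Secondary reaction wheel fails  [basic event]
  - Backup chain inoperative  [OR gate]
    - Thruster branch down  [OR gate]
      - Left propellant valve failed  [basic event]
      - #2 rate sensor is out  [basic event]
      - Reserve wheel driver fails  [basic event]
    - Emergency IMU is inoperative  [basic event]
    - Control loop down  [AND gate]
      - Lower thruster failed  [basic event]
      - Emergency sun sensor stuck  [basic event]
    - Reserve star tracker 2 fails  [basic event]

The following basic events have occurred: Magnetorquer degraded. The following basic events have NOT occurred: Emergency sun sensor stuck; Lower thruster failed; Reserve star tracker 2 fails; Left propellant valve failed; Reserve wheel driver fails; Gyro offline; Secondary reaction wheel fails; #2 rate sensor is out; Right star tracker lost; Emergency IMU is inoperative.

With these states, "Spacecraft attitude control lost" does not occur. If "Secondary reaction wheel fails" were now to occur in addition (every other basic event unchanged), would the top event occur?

No

Counterfactual: set "Secondary reaction wheel fails" to occurred.
Reaction-wheel cluster down [OR]: Right star tracker lost=not, Magnetorquer degraded=occurs, Gyro offline=not, Secondary reaction wheel fails=occurs → at least one input occurs → occurs.
Thruster branch down [OR]: Left propellant valve failed=not, #2 rate sensor is out=not, Reserve wheel driver fails=not → no input occurs → does not occur.
Control loop down [AND]: Lower thruster failed=not, Emergency sun sensor stuck=not → not all inputs occur → does not occur.
Backup chain inoperative [OR]: Thruster branch down=not, Emergency IMU is inoperative=not, Control loop down=not, Reserve star tracker 2 fails=not → no input occurs → does not occur.
Spacecraft attitude control lost [AND]: Reaction-wheel cluster down=occurs, Backup chain inoperative=not → not all inputs occur → does not occur.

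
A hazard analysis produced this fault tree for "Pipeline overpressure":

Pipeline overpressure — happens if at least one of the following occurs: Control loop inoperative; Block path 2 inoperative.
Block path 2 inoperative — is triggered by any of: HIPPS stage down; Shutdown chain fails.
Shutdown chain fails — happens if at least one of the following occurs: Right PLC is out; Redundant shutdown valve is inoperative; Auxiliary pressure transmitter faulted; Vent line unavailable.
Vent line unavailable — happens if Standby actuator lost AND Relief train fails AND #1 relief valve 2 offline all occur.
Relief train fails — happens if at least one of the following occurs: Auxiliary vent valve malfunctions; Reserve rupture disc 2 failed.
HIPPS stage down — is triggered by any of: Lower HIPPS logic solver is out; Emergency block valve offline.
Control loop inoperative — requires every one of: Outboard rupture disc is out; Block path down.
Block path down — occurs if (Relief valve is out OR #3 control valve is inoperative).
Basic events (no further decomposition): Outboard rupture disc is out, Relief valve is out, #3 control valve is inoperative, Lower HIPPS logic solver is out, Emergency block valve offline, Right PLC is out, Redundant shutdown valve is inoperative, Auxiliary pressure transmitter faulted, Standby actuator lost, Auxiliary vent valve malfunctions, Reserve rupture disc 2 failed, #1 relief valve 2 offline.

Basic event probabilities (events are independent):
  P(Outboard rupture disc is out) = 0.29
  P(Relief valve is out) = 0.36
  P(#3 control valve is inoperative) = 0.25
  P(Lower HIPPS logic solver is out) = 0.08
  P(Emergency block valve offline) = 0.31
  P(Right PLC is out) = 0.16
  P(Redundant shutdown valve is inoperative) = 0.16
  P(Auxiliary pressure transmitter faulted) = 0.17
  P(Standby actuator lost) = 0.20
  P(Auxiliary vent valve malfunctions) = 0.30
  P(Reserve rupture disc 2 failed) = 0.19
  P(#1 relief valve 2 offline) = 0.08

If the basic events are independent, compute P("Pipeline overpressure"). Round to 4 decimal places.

0.6865

P(Block path down) [OR] = 1 − (1−0.36) × (1−0.25) = 0.520000
P(Control loop inoperative) [AND] = 0.29 × 0.520000 = 0.150800
P(HIPPS stage down) [OR] = 1 − (1−0.08) × (1−0.31) = 0.365200
P(Relief train fails) [OR] = 1 − (1−0.30) × (1−0.19) = 0.433000
P(Vent line unavailable) [AND] = 0.20 × 0.433000 × 0.08 = 0.006928
P(Shutdown chain fails) [OR] = 1 − (1−0.16) × (1−0.16) × (1−0.17) × (1−0.006928) = 0.418409
P(Block path 2 inoperative) [OR] = 1 − (1−0.365200) × (1−0.418409) = 0.630806
P(Pipeline overpressure) [OR] = 1 − (1−0.150800) × (1−0.630806) = 0.686480
Rounded to 4 decimal places: P(Pipeline overpressure) ≈ 0.6865.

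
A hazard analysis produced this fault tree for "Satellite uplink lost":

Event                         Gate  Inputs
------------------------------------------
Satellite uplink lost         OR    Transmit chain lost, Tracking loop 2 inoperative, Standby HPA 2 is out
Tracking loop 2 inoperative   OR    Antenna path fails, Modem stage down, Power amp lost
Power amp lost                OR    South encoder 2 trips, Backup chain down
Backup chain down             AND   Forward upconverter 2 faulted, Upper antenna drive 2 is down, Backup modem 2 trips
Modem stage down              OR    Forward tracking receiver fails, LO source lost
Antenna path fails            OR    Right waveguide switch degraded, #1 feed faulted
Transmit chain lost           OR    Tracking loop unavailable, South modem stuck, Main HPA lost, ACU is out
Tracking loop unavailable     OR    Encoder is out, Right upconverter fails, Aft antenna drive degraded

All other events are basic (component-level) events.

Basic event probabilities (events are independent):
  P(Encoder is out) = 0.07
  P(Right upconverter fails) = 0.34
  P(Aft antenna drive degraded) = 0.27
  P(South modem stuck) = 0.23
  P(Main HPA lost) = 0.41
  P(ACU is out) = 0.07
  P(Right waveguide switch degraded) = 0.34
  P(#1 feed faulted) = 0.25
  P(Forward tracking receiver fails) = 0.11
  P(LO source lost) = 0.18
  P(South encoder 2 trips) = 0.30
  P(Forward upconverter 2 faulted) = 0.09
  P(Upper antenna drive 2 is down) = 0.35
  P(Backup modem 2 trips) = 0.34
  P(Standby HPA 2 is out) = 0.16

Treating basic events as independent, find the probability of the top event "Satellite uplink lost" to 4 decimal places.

0.9602

P(Tracking loop unavailable) [OR] = 1 − (1−0.07) × (1−0.34) × (1−0.27) = 0.551926
P(Transmit chain lost) [OR] = 1 − (1−0.551926) × (1−0.23) × (1−0.41) × (1−0.07) = 0.810689
P(Antenna path fails) [OR] = 1 − (1−0.34) × (1−0.25) = 0.505000
P(Modem stage down) [OR] = 1 − (1−0.11) × (1−0.18) = 0.270200
P(Backup chain down) [AND] = 0.09 × 0.35 × 0.34 = 0.010710
P(Power amp lost) [OR] = 1 − (1−0.30) × (1−0.010710) = 0.307497
P(Tracking loop 2 inoperative) [OR] = 1 − (1−0.505000) × (1−0.270200) × (1−0.307497) = 0.749833
P(Satellite uplink lost) [OR] = 1 − (1−0.810689) × (1−0.749833) × (1−0.16) = 0.960218
Rounded to 4 decimal places: P(Satellite uplink lost) ≈ 0.9602.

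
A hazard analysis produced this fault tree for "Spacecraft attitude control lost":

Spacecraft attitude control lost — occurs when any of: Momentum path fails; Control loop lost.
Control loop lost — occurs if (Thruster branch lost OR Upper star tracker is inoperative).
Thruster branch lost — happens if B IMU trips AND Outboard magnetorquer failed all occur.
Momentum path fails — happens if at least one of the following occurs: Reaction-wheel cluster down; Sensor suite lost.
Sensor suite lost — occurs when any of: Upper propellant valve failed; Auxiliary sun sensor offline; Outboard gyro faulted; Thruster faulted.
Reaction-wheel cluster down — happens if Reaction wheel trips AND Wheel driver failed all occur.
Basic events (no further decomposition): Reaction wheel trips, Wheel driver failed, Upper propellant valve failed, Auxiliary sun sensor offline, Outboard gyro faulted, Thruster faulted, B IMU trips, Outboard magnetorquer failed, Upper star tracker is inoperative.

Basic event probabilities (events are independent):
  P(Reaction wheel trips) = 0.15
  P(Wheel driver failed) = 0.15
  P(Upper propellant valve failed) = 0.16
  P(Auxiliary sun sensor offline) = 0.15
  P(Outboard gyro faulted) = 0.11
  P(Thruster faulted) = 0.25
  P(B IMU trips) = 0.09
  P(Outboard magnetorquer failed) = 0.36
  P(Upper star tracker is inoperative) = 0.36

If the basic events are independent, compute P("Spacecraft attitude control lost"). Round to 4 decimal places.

0.7115

P(Reaction-wheel cluster down) [AND] = 0.15 × 0.15 = 0.022500
P(Sensor suite lost) [OR] = 1 − (1−0.16) × (1−0.15) × (1−0.11) × (1−0.25) = 0.523405
P(Momentum path fails) [OR] = 1 − (1−0.022500) × (1−0.523405) = 0.534128
P(Thruster branch lost) [AND] = 0.09 × 0.36 = 0.032400
P(Control loop lost) [OR] = 1 − (1−0.032400) × (1−0.36) = 0.380736
P(Spacecraft attitude control lost) [OR] = 1 − (1−0.534128) × (1−0.380736) = 0.711502
Rounded to 4 decimal places: P(Spacecraft attitude control lost) ≈ 0.7115.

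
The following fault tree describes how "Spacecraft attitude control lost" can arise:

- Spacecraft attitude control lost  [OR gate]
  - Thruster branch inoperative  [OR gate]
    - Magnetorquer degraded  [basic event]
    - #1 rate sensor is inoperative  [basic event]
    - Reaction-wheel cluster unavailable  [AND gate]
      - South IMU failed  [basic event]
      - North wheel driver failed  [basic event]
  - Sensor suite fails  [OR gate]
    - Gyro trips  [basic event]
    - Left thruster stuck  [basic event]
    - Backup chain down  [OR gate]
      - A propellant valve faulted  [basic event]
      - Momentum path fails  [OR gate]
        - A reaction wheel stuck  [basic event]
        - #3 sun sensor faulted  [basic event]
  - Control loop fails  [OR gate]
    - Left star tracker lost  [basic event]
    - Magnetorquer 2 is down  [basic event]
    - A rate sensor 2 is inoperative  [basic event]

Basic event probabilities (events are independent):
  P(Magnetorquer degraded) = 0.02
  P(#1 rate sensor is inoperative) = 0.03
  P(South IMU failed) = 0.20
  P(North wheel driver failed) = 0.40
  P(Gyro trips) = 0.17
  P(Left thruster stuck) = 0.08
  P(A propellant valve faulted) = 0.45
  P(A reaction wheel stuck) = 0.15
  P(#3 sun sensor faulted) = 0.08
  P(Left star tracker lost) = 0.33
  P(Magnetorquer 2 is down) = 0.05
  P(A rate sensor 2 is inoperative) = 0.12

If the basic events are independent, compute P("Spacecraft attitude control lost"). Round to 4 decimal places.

P(Reaction-wheel cluster unavailable) [AND] = 0.20 × 0.40 = 0.080000
P(Thruster branch inoperative) [OR] = 1 − (1−0.02) × (1−0.03) × (1−0.080000) = 0.125448
P(Momentum path fails) [OR] = 1 − (1−0.15) × (1−0.08) = 0.218000
P(Backup chain down) [OR] = 1 − (1−0.45) × (1−0.218000) = 0.569900
P(Sensor suite fails) [OR] = 1 − (1−0.17) × (1−0.08) × (1−0.569900) = 0.671576
P(Control loop fails) [OR] = 1 − (1−0.33) × (1−0.05) × (1−0.12) = 0.439880
P(Spacecraft attitude control lost) [OR] = 1 − (1−0.125448) × (1−0.671576) × (1−0.439880) = 0.839120
Rounded to 4 decimal places: P(Spacecraft attitude control lost) ≈ 0.8391.

0.8391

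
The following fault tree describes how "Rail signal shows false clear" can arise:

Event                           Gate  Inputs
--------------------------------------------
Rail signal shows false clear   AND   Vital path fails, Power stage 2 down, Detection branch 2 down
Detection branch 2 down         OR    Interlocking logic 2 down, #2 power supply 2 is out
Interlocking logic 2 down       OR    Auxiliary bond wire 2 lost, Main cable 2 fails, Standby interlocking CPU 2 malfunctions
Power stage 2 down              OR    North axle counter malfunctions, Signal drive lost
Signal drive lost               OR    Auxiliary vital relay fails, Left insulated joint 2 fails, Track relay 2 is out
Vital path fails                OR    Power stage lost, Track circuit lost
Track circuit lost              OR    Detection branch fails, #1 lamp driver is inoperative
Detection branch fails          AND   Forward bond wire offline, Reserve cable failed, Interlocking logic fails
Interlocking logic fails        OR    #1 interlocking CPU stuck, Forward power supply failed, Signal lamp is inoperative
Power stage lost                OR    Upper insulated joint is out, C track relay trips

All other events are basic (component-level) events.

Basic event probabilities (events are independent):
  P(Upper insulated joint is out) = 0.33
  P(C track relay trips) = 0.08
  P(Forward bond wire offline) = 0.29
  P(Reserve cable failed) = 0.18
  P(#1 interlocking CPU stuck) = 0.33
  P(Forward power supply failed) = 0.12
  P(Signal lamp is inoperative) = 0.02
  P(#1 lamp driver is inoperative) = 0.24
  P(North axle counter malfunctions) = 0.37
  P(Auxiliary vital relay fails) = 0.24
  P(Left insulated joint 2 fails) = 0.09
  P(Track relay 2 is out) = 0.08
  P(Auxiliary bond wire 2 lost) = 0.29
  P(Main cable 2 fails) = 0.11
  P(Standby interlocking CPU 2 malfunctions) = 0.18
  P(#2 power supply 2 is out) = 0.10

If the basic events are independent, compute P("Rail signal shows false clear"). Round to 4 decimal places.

P(Power stage lost) [OR] = 1 − (1−0.33) × (1−0.08) = 0.383600
P(Interlocking logic fails) [OR] = 1 − (1−0.33) × (1−0.12) × (1−0.02) = 0.422192
P(Detection branch fails) [AND] = 0.29 × 0.18 × 0.422192 = 0.022038
P(Track circuit lost) [OR] = 1 − (1−0.022038) × (1−0.24) = 0.256749
P(Vital path fails) [OR] = 1 − (1−0.383600) × (1−0.256749) = 0.541860
P(Signal drive lost) [OR] = 1 − (1−0.24) × (1−0.09) × (1−0.08) = 0.363728
P(Power stage 2 down) [OR] = 1 − (1−0.37) × (1−0.363728) = 0.599149
P(Interlocking logic 2 down) [OR] = 1 − (1−0.29) × (1−0.11) × (1−0.18) = 0.481842
P(Detection branch 2 down) [OR] = 1 − (1−0.481842) × (1−0.10) = 0.533658
P(Rail signal shows false clear) [AND] = 0.541860 × 0.599149 × 0.533658 = 0.173255
Rounded to 4 decimal places: P(Rail signal shows false clear) ≈ 0.1733.

0.1733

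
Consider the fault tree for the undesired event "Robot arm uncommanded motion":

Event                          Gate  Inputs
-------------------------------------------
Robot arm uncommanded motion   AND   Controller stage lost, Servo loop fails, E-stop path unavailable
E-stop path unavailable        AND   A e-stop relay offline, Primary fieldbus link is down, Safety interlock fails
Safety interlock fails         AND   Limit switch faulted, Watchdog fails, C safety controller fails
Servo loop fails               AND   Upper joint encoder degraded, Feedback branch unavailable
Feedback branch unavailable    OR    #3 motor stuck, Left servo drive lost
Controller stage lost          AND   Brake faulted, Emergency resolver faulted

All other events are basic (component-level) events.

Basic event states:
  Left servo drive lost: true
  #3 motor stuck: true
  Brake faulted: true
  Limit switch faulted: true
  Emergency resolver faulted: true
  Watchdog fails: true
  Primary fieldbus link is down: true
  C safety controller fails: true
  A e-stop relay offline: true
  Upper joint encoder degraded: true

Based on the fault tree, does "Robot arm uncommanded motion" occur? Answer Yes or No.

Yes

Controller stage lost [AND]: Brake faulted=occurs, Emergency resolver faulted=occurs → all inputs occur → occurs.
Feedback branch unavailable [OR]: #3 motor stuck=occurs, Left servo drive lost=occurs → at least one input occurs → occurs.
Servo loop fails [AND]: Upper joint encoder degraded=occurs, Feedback branch unavailable=occurs → all inputs occur → occurs.
Safety interlock fails [AND]: Limit switch faulted=occurs, Watchdog fails=occurs, C safety controller fails=occurs → all inputs occur → occurs.
E-stop path unavailable [AND]: A e-stop relay offline=occurs, Primary fieldbus link is down=occurs, Safety interlock fails=occurs → all inputs occur → occurs.
Robot arm uncommanded motion [AND]: Controller stage lost=occurs, Servo loop fails=occurs, E-stop path unavailable=occurs → all inputs occur → occurs.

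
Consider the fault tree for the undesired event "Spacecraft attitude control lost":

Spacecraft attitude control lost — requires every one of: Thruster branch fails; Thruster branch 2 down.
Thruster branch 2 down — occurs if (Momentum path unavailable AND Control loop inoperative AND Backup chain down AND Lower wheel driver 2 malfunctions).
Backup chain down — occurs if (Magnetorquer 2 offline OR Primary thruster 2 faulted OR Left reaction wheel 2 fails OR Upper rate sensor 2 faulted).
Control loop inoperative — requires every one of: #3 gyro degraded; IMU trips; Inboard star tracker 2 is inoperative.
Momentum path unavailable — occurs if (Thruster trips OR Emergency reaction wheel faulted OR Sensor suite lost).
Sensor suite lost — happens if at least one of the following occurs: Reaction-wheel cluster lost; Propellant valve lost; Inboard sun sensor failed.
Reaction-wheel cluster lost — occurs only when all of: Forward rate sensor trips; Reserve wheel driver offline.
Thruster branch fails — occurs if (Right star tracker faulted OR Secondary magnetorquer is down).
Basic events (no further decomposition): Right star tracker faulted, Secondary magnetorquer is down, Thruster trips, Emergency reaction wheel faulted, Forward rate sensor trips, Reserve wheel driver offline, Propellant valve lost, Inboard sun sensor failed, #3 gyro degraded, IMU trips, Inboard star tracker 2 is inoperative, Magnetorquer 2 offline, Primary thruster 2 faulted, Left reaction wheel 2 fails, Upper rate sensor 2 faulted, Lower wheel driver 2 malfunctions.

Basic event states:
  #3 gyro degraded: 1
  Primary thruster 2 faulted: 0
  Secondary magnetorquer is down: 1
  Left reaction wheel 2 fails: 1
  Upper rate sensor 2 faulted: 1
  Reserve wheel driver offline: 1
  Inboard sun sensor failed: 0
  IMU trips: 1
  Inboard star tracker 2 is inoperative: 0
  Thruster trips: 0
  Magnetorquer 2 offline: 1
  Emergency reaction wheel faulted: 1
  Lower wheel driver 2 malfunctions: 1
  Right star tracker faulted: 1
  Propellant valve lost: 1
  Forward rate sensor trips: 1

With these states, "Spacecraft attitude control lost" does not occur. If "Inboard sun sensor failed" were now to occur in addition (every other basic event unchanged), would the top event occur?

No

Counterfactual: set "Inboard sun sensor failed" to occurred.
Thruster branch fails [OR]: Right star tracker faulted=occurs, Secondary magnetorquer is down=occurs → at least one input occurs → occurs.
Reaction-wheel cluster lost [AND]: Forward rate sensor trips=occurs, Reserve wheel driver offline=occurs → all inputs occur → occurs.
Sensor suite lost [OR]: Reaction-wheel cluster lost=occurs, Propellant valve lost=occurs, Inboard sun sensor failed=occurs → at least one input occurs → occurs.
Momentum path unavailable [OR]: Thruster trips=not, Emergency reaction wheel faulted=occurs, Sensor suite lost=occurs → at least one input occurs → occurs.
Control loop inoperative [AND]: #3 gyro degraded=occurs, IMU trips=occurs, Inboard star tracker 2 is inoperative=not → not all inputs occur → does not occur.
Backup chain down [OR]: Magnetorquer 2 offline=occurs, Primary thruster 2 faulted=not, Left reaction wheel 2 fails=occurs, Upper rate sensor 2 faulted=occurs → at least one input occurs → occurs.
Thruster branch 2 down [AND]: Momentum path unavailable=occurs, Control loop inoperative=not, Backup chain down=occurs, Lower wheel driver 2 malfunctions=occurs → not all inputs occur → does not occur.
Spacecraft attitude control lost [AND]: Thruster branch fails=occurs, Thruster branch 2 down=not → not all inputs occur → does not occur.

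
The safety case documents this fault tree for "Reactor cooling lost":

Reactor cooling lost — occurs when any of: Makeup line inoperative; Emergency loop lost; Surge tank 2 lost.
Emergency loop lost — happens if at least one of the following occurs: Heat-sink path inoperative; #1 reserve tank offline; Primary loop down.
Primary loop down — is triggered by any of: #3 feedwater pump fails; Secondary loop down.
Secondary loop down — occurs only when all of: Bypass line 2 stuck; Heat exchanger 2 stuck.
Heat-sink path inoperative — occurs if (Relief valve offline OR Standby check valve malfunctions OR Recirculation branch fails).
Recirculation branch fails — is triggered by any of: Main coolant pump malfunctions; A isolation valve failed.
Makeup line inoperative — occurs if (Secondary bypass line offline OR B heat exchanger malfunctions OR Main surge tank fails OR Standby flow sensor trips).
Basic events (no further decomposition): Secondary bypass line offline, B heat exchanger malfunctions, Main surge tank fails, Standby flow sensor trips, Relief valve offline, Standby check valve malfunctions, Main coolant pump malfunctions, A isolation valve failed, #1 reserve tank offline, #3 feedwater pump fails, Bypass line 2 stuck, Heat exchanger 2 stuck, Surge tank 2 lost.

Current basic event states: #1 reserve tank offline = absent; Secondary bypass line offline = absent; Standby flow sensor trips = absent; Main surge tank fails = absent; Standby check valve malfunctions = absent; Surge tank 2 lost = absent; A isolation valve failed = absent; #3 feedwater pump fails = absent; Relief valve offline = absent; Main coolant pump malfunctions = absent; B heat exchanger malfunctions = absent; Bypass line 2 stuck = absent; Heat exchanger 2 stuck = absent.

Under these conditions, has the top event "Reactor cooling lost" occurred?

No

Makeup line inoperative [OR]: Secondary bypass line offline=not, B heat exchanger malfunctions=not, Main surge tank fails=not, Standby flow sensor trips=not → no input occurs → does not occur.
Recirculation branch fails [OR]: Main coolant pump malfunctions=not, A isolation valve failed=not → no input occurs → does not occur.
Heat-sink path inoperative [OR]: Relief valve offline=not, Standby check valve malfunctions=not, Recirculation branch fails=not → no input occurs → does not occur.
Secondary loop down [AND]: Bypass line 2 stuck=not, Heat exchanger 2 stuck=not → not all inputs occur → does not occur.
Primary loop down [OR]: #3 feedwater pump fails=not, Secondary loop down=not → no input occurs → does not occur.
Emergency loop lost [OR]: Heat-sink path inoperative=not, #1 reserve tank offline=not, Primary loop down=not → no input occurs → does not occur.
Reactor cooling lost [OR]: Makeup line inoperative=not, Emergency loop lost=not, Surge tank 2 lost=not → no input occurs → does not occur.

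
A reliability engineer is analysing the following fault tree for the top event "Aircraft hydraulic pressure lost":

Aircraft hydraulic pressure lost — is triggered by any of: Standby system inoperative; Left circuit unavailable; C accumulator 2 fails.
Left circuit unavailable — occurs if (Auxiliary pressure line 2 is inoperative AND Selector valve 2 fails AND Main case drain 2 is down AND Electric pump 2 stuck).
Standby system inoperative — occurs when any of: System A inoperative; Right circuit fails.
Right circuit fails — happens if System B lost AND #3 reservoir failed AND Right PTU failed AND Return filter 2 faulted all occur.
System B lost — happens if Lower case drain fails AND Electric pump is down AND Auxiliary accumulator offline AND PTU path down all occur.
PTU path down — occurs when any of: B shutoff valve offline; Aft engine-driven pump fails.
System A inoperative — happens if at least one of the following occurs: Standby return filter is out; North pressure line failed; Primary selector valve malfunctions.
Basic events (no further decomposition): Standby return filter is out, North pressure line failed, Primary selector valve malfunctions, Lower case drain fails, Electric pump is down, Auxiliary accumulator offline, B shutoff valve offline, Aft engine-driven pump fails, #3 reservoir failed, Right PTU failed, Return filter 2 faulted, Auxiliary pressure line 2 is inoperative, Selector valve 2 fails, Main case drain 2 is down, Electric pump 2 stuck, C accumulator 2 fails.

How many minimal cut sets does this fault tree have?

7

System A inoperative [OR]: union of children's cut sets → 3 cut set(s).
PTU path down [OR]: union of children's cut sets → 2 cut set(s).
System B lost [AND]: one cut set from each child combined → 1 × 1 × 1 × 2 = 2 cut set(s).
Right circuit fails [AND]: one cut set from each child combined → 2 × 1 × 1 × 1 = 2 cut set(s).
Standby system inoperative [OR]: union of children's cut sets → 5 cut set(s).
Left circuit unavailable [AND]: one cut set from each child combined → 1 × 1 × 1 × 1 = 1 cut set(s).
Aircraft hydraulic pressure lost [OR]: union of children's cut sets → 7 cut set(s).
Minimal cut sets: {Standby return filter is out}; {North pressure line failed}; {Primary selector valve malfunctions}; {#3 reservoir failed, Auxiliary accumulator offline, B shutoff valve offline, Electric pump is down, Lower case drain fails, Return filter 2 faulted, Right PTU failed}; {#3 reservoir failed, Aft engine-driven pump fails, Auxiliary accumulator offline, Electric pump is down, Lower case drain fails, Return filter 2 faulted, Right PTU failed}; {Auxiliary pressure line 2 is inoperative, Electric pump 2 stuck, Main case drain 2 is down, Selector valve 2 fails}; {C accumulator 2 fails}.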